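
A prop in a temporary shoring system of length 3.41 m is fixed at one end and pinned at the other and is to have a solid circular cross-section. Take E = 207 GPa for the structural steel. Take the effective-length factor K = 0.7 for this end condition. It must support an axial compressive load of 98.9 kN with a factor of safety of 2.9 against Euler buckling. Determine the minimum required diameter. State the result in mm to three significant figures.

Required P_cr = n·P = 2.9 × 98.9 = 286.8 kN
L_e = K·L = 0.7 × 3.41 = 2.387 m
Required I = P_cr·L_e²/(π²E) = 2.868×10^5 × 2.387² / (π² × 2.07×10^11) = 7.999×10^-7 m⁴
I_req = 7.999×10^5 mm⁴
Solid circle: I = πd⁴/64  ⇒  d = (64I/π)^(1/4) = (64×7.999×10^5/π)^(1/4) = 63.5 mm

d ≈ 63.5 mm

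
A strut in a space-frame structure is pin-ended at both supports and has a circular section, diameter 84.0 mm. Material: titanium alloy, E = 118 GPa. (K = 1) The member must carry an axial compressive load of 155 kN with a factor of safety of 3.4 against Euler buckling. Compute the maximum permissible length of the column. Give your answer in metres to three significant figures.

L_max ≈ 2.32 m

I = πd⁴/64 = π×84.0⁴/64 = 2.444×10^6 mm⁴
I = 2.444×10^-6 m⁴
Required critical load P_cr = n·P = 3.4 × 155 = 527.0 kN = 5.270×10^5 N
From P_cr = π²EI/(K·L)²:  L = (1/K)·√(π²EI/P_cr) = (1/1)·√(π²×1.18×10^11×2.444×10^-6/5.270×10^5)
L = 2.32 m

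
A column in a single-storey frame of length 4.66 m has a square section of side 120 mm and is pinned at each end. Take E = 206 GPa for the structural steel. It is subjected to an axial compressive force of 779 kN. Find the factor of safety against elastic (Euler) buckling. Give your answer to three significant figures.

n ≈ 2.08

I = a⁴/12 = 120⁴/12 = 1.728×10^7 mm⁴
I = 1.728×10^7 mm⁴ = 1.728×10^-5 m⁴
Effective length L_e = K·L = 1 × 4.66 = 4.660 m
P_cr = π²EI / L_e² = π² × 206×10⁹ × 1.728×10^-5 / 4.660² = 1.618×10^6 N
Factor of safety n = P_cr / P = 1617.9 / 779 = 2.08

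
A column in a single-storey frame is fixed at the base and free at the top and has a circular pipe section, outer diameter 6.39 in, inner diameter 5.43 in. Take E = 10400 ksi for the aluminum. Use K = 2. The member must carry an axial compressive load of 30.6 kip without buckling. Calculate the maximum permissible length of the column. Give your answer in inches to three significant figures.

L_max ≈ 181 in

d_o = 6.39 in, d_i = 5.43 in
I = π(d_o⁴ − d_i⁴)/64 = π(6.39⁴ − 5.430⁴)/64 = 39.17 in⁴
At the buckling limit P_cr = P = 3.060×10^4 lb
From P_cr = π²EI/(K·L)²:  L = (1/K)·√(π²EI/P_cr) = (1/2)·√(π²×1.04×10^7×39.17/3.060×10^4)
L = 181 in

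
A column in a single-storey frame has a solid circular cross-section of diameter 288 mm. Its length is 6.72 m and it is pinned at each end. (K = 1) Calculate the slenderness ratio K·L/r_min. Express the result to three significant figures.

I = πd⁴/64 = π×288⁴/64 = 3.377×10^8 mm⁴
A = 6.514×10^4 mm²;  r_min = √(I/A) = √(3.377×10^8/6.514×10^4) = 72.00 mm
L_e = K·L = 1 × 6.72 m = 6.720 m = 6720.0 mm
λ = L_e / r_min = 6720.0 / 72.00 = 93.3

λ ≈ 93.3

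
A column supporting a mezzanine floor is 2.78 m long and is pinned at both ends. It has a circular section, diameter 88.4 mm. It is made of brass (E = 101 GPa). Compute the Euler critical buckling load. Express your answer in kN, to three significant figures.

I = πd⁴/64 = π×88.4⁴/64 = 2.998×10^6 mm⁴
I = 2.998×10^6 mm⁴ = 2.998×10^-6 m⁴
Effective length L_e = K·L = 1 × 2.78 = 2.780 m
P_cr = π²EI / L_e² = π² × 101×10⁹ × 2.998×10^-6 / 2.780² = 3.866×10^5 N

P_cr ≈ 387 kN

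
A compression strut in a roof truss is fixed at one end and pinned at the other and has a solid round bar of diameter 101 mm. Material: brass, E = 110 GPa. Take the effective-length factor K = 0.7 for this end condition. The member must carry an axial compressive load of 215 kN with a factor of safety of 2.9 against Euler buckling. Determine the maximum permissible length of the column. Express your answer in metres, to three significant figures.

I = πd⁴/64 = π×101⁴/64 = 5.108×10^6 mm⁴
I = 5.108×10^-6 m⁴
Required critical load P_cr = n·P = 2.9 × 215 = 623.5 kN = 6.235×10^5 N
From P_cr = π²EI/(K·L)²:  L = (1/K)·√(π²EI/P_cr) = (1/0.7)·√(π²×1.10×10^11×5.108×10^-6/6.235×10^5)
L = 4.26 m

L_max ≈ 4.26 m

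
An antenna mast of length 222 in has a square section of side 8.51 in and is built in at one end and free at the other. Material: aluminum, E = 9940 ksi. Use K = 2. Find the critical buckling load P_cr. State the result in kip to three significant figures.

P_cr ≈ 217 kip

I = a⁴/12 = 8.51⁴/12 = 437.1 in⁴
Effective length L_e = K·L = 2 × 222 = 444.0 in
P_cr = π²EI / L_e² = π² × 9940×10³ × 437.1 / 444.0² = 2.175×10^5 lb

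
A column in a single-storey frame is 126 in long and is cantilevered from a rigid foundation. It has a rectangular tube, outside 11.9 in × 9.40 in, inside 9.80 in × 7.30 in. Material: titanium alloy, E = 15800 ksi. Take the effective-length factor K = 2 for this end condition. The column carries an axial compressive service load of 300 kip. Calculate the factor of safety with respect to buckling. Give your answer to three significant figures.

Weak-axis I_min = (h_o·b_o³ − h_i·b_i³)/12 with b_o = 9.40, b_i = 7.300 in (shorter outer/inner sides).
I_min = (11.9×9.40³ − 9.800×7.300³)/12 = 506.0 in⁴
Effective length L_e = K·L = 2 × 126 = 252.0 in
P_cr = π²EI / L_e² = π² × 15800×10³ × 506.0 / 252.0² = 1.242×10^6 lb
Factor of safety n = P_cr / P = 1242.4 / 300 = 4.14

n ≈ 4.14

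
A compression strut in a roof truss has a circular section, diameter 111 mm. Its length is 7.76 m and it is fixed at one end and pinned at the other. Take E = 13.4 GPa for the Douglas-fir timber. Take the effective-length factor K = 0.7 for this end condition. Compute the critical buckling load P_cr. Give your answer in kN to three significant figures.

I = πd⁴/64 = π×111⁴/64 = 7.452×10^6 mm⁴
I = 7.452×10^6 mm⁴ = 7.452×10^-6 m⁴
Effective length L_e = K·L = 0.7 × 7.76 = 5.432 m
P_cr = π²EI / L_e² = π² × 13.4×10⁹ × 7.452×10^-6 / 5.432² = 3.340×10^4 N

P_cr ≈ 33.4 kN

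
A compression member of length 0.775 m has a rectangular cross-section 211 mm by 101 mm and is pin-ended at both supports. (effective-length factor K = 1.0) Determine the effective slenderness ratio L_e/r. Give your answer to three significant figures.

Buckling occurs about the weak axis: I_min = h·b³/12 with b = 101 mm (the shorter side).
I_min = 211×101³/12 = 1.812×10^7 mm⁴
A = 2.131×10^4 mm²;  r_min = √(I/A) = √(1.812×10^7/2.131×10^4) = 29.16 mm
L_e = K·L = 1 × 0.775 m = 0.7750 m = 775.00 mm
λ = L_e / r_min = 775.00 / 29.16 = 26.6

λ ≈ 26.6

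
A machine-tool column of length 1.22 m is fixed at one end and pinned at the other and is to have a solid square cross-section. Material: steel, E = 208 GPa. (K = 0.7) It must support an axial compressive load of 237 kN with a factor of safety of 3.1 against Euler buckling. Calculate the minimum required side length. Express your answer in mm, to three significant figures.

a ≈ 42.1 mm

Required P_cr = n·P = 3.1 × 237 = 734.7 kN
L_e = K·L = 0.7 × 1.22 = 0.8540 m
Required I = P_cr·L_e²/(π²E) = 7.347×10^5 × 0.8540² / (π² × 2.08×10^11) = 2.610×10^-7 m⁴
I_req = 2.610×10^5 mm⁴
Solid square: I = a⁴/12  ⇒  a = (12I)^(1/4) = (12×2.610×10^5)^(1/4) = 42.1 mm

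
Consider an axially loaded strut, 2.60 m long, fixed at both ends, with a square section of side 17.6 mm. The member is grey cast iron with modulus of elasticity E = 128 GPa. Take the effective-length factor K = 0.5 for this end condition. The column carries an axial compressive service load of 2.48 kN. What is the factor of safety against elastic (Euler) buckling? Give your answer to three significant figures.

n ≈ 2.41

I = a⁴/12 = 17.6⁴/12 = 7.996×10^3 mm⁴
I = 7.996×10^3 mm⁴ = 7.996×10^-9 m⁴
Effective length L_e = K·L = 0.5 × 2.60 = 1.300 m
P_cr = π²EI / L_e² = π² × 128×10⁹ × 7.996×10^-9 / 1.300² = 5.977×10^3 N
Factor of safety n = P_cr / P = 5.9771 / 2.48 = 2.41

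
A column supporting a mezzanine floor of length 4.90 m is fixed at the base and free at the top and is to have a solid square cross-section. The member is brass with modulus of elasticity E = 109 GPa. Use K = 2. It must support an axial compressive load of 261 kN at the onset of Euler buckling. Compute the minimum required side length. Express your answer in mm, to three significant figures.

L_e = K·L = 2 × 4.90 = 9.800 m
Required I = P_cr·L_e²/(π²E) = 2.610×10^5 × 9.800² / (π² × 1.09×10^11) = 2.330×10^-5 m⁴
I_req = 2.330×10^7 mm⁴
Solid square: I = a⁴/12  ⇒  a = (12I)^(1/4) = (12×2.330×10^7)^(1/4) = 129 mm

a ≈ 129 mm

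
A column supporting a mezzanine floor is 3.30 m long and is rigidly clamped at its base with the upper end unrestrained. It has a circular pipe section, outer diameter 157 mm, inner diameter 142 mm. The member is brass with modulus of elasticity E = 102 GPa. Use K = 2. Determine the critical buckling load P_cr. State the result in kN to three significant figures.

P_cr ≈ 228 kN

d_o = 157 mm, d_i = 142 mm
I = π(d_o⁴ − d_i⁴)/64 = π(157⁴ − 142.0⁴)/64 = 9.866×10^6 mm⁴
I = 9.866×10^6 mm⁴ = 9.866×10^-6 m⁴
Effective length L_e = K·L = 2 × 3.30 = 6.600 m
P_cr = π²EI / L_e² = π² × 102×10⁹ × 9.866×10^-6 / 6.600² = 2.280×10^5 N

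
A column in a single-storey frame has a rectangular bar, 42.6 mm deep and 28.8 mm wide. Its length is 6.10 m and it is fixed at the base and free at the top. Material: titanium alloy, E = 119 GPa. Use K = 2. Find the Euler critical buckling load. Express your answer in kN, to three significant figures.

P_cr ≈ 0.669 kN

Buckling occurs about the weak axis: I_min = h·b³/12 with b = 28.8 mm (the shorter side).
I_min = 42.6×28.8³/12 = 8.480×10^4 mm⁴
I = 8.480×10^4 mm⁴ = 8.480×10^-8 m⁴
Effective length L_e = K·L = 2 × 6.10 = 12.20 m
P_cr = π²EI / L_e² = π² × 119×10⁹ × 8.480×10^-8 / 12.20² = 669.2 N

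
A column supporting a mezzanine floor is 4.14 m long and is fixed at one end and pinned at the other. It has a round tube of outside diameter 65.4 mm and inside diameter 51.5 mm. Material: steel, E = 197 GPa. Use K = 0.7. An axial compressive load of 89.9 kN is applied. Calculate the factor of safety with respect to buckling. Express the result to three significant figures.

d_o = 65.4 mm, d_i = 51.5 mm
I = π(d_o⁴ − d_i⁴)/64 = π(65.4⁴ − 51.50⁴)/64 = 5.527×10^5 mm⁴
I = 5.527×10^5 mm⁴ = 5.527×10^-7 m⁴
Effective length L_e = K·L = 0.7 × 4.14 = 2.898 m
P_cr = π²EI / L_e² = π² × 197×10⁹ × 5.527×10^-7 / 2.898² = 1.280×10^5 N
Factor of safety n = P_cr / P = 127.96 / 89.9 = 1.42

n ≈ 1.42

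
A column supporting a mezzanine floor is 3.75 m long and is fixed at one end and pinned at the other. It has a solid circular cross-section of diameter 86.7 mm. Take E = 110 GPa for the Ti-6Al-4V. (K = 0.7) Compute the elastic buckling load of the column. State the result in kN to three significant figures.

I = πd⁴/64 = π×86.7⁴/64 = 2.774×10^6 mm⁴
I = 2.774×10^6 mm⁴ = 2.774×10^-6 m⁴
Effective length L_e = K·L = 0.7 × 3.75 = 2.625 m
P_cr = π²EI / L_e² = π² × 110×10⁹ × 2.774×10^-6 / 2.625² = 4.370×10^5 N

P_cr ≈ 437 kN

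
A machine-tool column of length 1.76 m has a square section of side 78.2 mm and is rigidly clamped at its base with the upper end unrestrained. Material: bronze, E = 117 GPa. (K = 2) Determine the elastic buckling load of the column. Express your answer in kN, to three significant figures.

I = a⁴/12 = 78.2⁴/12 = 3.116×10^6 mm⁴
I = 3.116×10^6 mm⁴ = 3.116×10^-6 m⁴
Effective length L_e = K·L = 2 × 1.76 = 3.520 m
P_cr = π²EI / L_e² = π² × 117×10⁹ × 3.116×10^-6 / 3.520² = 2.904×10^5 N

P_cr ≈ 290 kN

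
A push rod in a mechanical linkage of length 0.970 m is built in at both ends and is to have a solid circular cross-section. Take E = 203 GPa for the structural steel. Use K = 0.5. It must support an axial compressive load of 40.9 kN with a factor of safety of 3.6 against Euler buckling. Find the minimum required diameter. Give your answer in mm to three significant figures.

d ≈ 24.4 mm

Required P_cr = n·P = 3.6 × 40.9 = 147.2 kN
L_e = K·L = 0.5 × 0.970 = 0.4850 m
Required I = P_cr·L_e²/(π²E) = 1.472×10^5 × 0.4850² / (π² × 2.03×10^11) = 1.729×10^-8 m⁴
I_req = 1.729×10^4 mm⁴
Solid circle: I = πd⁴/64  ⇒  d = (64I/π)^(1/4) = (64×1.729×10^4/π)^(1/4) = 24.4 mm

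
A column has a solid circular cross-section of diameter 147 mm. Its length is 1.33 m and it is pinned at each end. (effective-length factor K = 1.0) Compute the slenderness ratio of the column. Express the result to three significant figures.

For a solid circle r = d/4 = 147/4 = 36.75 mm
L_e = K·L = 1 × 1.33 m = 1.330 m = 1330.0 mm
λ = L_e / r_min = 1330.0 / 36.75 = 36.2

λ ≈ 36.2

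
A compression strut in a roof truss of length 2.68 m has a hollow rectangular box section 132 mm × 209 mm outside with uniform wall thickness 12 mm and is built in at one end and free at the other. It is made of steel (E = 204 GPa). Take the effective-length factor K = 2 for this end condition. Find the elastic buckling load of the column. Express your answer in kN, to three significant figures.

Inner dimensions: h_i = 209 − 2×12 = 185.0 mm, b_i = 132 − 2×12 = 108.0 mm
Weak-axis I_min = (h_o·b_o³ − h_i·b_i³)/12 with b_o = 132, b_i = 108.0 mm (shorter outer/inner sides).
I_min = (209×132³ − 185.0×108.0³)/12 = 2.064×10^7 mm⁴
I = 2.064×10^7 mm⁴ = 2.064×10^-5 m⁴
Effective length L_e = K·L = 2 × 2.68 = 5.360 m
P_cr = π²EI / L_e² = π² × 204×10⁹ × 2.064×10^-5 / 5.360² = 1.446×10^6 N

P_cr ≈ 1450 kN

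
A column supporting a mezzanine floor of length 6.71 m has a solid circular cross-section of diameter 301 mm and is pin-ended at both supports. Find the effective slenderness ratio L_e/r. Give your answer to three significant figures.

For a solid circle r = d/4 = 301/4 = 75.25 mm
L_e = K·L = 1 × 6.71 m = 6.710 m = 6710.0 mm
λ = L_e / r_min = 6710.0 / 75.25 = 89.2

λ ≈ 89.2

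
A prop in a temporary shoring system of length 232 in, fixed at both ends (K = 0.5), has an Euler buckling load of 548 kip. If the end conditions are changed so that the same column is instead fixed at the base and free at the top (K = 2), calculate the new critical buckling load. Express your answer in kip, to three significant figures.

P_cr ≈ 34.2 kip

P_cr ∝ 1/K², so P_cr,new = P_cr,old × (K_old/K_new)² = 548 × (0.5/2)²
= 548 × 0.06250 = 34.2 kip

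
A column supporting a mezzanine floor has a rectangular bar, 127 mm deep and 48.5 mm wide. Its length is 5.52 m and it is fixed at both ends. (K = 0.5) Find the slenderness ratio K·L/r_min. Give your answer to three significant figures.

For a rectangle r_min = b/√12 = 48.5/√12 = 14.00 mm
L_e = K·L = 0.5 × 5.52 m = 2.760 m = 2760.0 mm
λ = L_e / r_min = 2760.0 / 14.00 = 197

λ ≈ 197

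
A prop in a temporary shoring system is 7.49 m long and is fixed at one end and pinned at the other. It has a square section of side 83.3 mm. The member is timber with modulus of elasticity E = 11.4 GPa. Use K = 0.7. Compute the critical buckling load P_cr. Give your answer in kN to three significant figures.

I = a⁴/12 = 83.3⁴/12 = 4.012×10^6 mm⁴
I = 4.012×10^6 mm⁴ = 4.012×10^-6 m⁴
Effective length L_e = K·L = 0.7 × 7.49 = 5.243 m
P_cr = π²EI / L_e² = π² × 11.4×10⁹ × 4.012×10^-6 / 5.243² = 1.642×10^4 N

P_cr ≈ 16.4 kN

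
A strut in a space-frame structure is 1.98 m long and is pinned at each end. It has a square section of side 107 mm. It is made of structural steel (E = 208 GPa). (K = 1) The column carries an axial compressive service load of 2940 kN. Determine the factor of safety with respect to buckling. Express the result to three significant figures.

n ≈ 1.95

I = a⁴/12 = 107⁴/12 = 1.092×10^7 mm⁴
I = 1.092×10^7 mm⁴ = 1.092×10^-5 m⁴
Effective length L_e = K·L = 1 × 1.98 = 1.980 m
P_cr = π²EI / L_e² = π² × 208×10⁹ × 1.092×10^-5 / 1.980² = 5.720×10^6 N
Factor of safety n = P_cr / P = 5719.9 / 2940 = 1.95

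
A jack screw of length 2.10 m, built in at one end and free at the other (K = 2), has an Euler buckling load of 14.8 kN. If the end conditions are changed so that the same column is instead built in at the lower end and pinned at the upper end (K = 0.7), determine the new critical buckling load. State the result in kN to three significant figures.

P_cr ∝ 1/K², so P_cr,new = P_cr,old × (K_old/K_new)² = 14.8 × (2/0.7)²
= 14.8 × 8.163 = 121 kN

P_cr ≈ 121 kN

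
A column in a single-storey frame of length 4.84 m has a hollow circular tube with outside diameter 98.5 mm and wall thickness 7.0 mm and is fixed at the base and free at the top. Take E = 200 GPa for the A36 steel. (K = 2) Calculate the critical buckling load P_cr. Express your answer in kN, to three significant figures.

Inner diameter d_i = 98.5 − 2×7.0 = 84.50 mm
I = π(d_o⁴ − d_i⁴)/64 = π(98.5⁴ − 84.50⁴)/64 = 2.118×10^6 mm⁴
I = 2.118×10^6 mm⁴ = 2.118×10^-6 m⁴
Effective length L_e = K·L = 2 × 4.84 = 9.680 m
P_cr = π²EI / L_e² = π² × 200×10⁹ × 2.118×10^-6 / 9.680² = 4.462×10^4 N

P_cr ≈ 44.6 kN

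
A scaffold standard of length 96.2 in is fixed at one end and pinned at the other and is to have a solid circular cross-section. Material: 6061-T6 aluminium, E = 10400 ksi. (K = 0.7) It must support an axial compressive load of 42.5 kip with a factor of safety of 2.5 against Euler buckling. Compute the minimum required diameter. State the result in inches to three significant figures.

Required P_cr = n·P = 2.5 × 42.5 = 106.2 kip
L_e = K·L = 0.7 × 96.2 = 67.34 in
Required I = P_cr·L_e²/(π²E) = 1.062×10^5 × 67.34² / (π² × 1.04×10^7) = 4.694 in⁴
Solid circle: I = πd⁴/64  ⇒  d = (64I/π)^(1/4) = (64×4.694/π)^(1/4) = 3.13 in

d ≈ 3.13 in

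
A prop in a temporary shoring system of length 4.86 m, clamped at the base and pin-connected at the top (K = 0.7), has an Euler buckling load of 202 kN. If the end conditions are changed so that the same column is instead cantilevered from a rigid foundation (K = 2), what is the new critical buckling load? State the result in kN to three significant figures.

P_cr ∝ 1/K², so P_cr,new = P_cr,old × (K_old/K_new)² = 202 × (0.7/2)²
= 202 × 0.1225 = 24.7 kN

P_cr ≈ 24.7 kN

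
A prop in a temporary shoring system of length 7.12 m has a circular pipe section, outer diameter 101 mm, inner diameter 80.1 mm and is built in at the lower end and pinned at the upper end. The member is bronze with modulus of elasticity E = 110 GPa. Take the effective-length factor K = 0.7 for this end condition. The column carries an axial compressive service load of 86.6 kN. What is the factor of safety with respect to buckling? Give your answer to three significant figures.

d_o = 101 mm, d_i = 80.1 mm
I = π(d_o⁴ − d_i⁴)/64 = π(101⁴ − 80.10⁴)/64 = 3.087×10^6 mm⁴
I = 3.087×10^6 mm⁴ = 3.087×10^-6 m⁴
Effective length L_e = K·L = 0.7 × 7.12 = 4.984 m
P_cr = π²EI / L_e² = π² × 110×10⁹ × 3.087×10^-6 / 4.984² = 1.349×10^5 N
Factor of safety n = P_cr / P = 134.93 / 86.6 = 1.56

n ≈ 1.56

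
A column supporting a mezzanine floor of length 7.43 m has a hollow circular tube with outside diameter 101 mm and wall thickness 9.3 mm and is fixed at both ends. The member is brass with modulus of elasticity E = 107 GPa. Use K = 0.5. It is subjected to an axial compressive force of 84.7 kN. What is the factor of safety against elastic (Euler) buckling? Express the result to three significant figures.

Inner diameter d_i = 101 − 2×9.3 = 82.40 mm
I = π(d_o⁴ − d_i⁴)/64 = π(101⁴ − 82.40⁴)/64 = 2.845×10^6 mm⁴
I = 2.845×10^6 mm⁴ = 2.845×10^-6 m⁴
Effective length L_e = K·L = 0.5 × 7.43 = 3.715 m
P_cr = π²EI / L_e² = π² × 107×10⁹ × 2.845×10^-6 / 3.715² = 2.177×10^5 N
Factor of safety n = P_cr / P = 217.70 / 84.7 = 2.57

n ≈ 2.57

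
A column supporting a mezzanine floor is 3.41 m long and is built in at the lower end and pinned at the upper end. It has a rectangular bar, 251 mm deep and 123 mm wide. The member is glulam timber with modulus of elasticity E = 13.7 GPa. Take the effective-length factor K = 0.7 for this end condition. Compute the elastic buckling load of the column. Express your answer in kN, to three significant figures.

Buckling occurs about the weak axis: I_min = h·b³/12 with b = 123 mm (the shorter side).
I_min = 251×123³/12 = 3.892×10^7 mm⁴
I = 3.892×10^7 mm⁴ = 3.892×10^-5 m⁴
Effective length L_e = K·L = 0.7 × 3.41 = 2.387 m
P_cr = π²EI / L_e² = π² × 13.7×10⁹ × 3.892×10^-5 / 2.387² = 9.237×10^5 N

P_cr ≈ 924 kN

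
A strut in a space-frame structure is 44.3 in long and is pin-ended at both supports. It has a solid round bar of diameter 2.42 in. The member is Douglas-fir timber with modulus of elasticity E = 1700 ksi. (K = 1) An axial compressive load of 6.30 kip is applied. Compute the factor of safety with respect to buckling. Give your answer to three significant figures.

n ≈ 2.28

I = πd⁴/64 = π×2.42⁴/64 = 1.684 in⁴
Effective length L_e = K·L = 1 × 44.3 = 44.30 in
P_cr = π²EI / L_e² = π² × 1700×10³ × 1.684 / 44.30² = 1.439×10^4 lb
Factor of safety n = P_cr / P = 14.394 / 6.30 = 2.28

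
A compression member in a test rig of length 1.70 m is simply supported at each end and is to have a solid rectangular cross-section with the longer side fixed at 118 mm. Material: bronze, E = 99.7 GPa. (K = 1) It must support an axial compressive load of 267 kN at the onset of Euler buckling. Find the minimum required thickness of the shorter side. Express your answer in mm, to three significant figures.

L_e = K·L = 1 × 1.70 = 1.700 m
Required I = P_cr·L_e²/(π²E) = 2.670×10^5 × 1.700² / (π² × 9.97×10^10) = 7.842×10^-7 m⁴
I_req = 7.842×10^5 mm⁴
Rectangle, weak axis: I_min = h·b³/12 with h = 118 mm fixed  ⇒  b = (12I/h)^(1/3) = 43.0 mm

b ≈ 43.0 mm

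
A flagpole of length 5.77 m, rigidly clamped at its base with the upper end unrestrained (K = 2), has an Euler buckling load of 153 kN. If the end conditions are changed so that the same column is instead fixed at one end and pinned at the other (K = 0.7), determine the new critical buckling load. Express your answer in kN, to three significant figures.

P_cr ∝ 1/K², so P_cr,new = P_cr,old × (K_old/K_new)² = 153 × (2/0.7)²
= 153 × 8.163 = 1250 kN

P_cr ≈ 1250 kN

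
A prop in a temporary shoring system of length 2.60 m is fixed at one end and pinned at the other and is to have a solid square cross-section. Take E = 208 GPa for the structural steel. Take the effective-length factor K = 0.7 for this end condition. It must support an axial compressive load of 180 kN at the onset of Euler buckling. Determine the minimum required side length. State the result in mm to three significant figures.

L_e = K·L = 0.7 × 2.60 = 1.820 m
Required I = P_cr·L_e²/(π²E) = 1.800×10^5 × 1.820² / (π² × 2.08×10^11) = 2.904×10^-7 m⁴
I_req = 2.904×10^5 mm⁴
Solid square: I = a⁴/12  ⇒  a = (12I)^(1/4) = (12×2.904×10^5)^(1/4) = 43.2 mm

a ≈ 43.2 mm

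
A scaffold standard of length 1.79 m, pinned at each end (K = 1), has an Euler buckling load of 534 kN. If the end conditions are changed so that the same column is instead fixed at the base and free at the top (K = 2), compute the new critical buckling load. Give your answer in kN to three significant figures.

P_cr ∝ 1/K², so P_cr,new = P_cr,old × (K_old/K_new)² = 534 × (1/2)²
= 534 × 0.2500 = 134 kN

P_cr ≈ 134 kN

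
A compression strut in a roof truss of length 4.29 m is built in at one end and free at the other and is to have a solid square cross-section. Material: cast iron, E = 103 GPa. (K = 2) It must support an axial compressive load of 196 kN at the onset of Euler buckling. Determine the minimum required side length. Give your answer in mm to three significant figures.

L_e = K·L = 2 × 4.29 = 8.580 m
Required I = P_cr·L_e²/(π²E) = 1.960×10^5 × 8.580² / (π² × 1.03×10^11) = 1.419×10^-5 m⁴
I_req = 1.419×10^7 mm⁴
Solid square: I = a⁴/12  ⇒  a = (12I)^(1/4) = (12×1.419×10^7)^(1/4) = 114 mm

a ≈ 114 mm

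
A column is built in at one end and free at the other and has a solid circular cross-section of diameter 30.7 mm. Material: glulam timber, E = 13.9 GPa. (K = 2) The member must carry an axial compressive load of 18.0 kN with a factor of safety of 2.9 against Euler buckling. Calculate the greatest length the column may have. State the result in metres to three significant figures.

I = πd⁴/64 = π×30.7⁴/64 = 4.360×10^4 mm⁴
I = 4.360×10^-8 m⁴
Required critical load P_cr = n·P = 2.9 × 18.0 = 52.20 kN = 5.220×10^4 N
From P_cr = π²EI/(K·L)²:  L = (1/K)·√(π²EI/P_cr) = (1/2)·√(π²×1.39×10^10×4.360×10^-8/5.220×10^4)
L = 0.169 m

L_max ≈ 0.169 m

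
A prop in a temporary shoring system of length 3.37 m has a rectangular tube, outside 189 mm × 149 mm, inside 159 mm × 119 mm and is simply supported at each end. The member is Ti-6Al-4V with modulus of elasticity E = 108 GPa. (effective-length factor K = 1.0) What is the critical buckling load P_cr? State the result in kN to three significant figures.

Weak-axis I_min = (h_o·b_o³ − h_i·b_i³)/12 with b_o = 149, b_i = 119.0 mm (shorter outer/inner sides).
I_min = (189×149³ − 159.0×119.0³)/12 = 2.977×10^7 mm⁴
I = 2.977×10^7 mm⁴ = 2.977×10^-5 m⁴
Effective length L_e = K·L = 1 × 3.37 = 3.370 m
P_cr = π²EI / L_e² = π² × 108×10⁹ × 2.977×10^-5 / 3.370² = 2.794×10^6 N

P_cr ≈ 2790 kN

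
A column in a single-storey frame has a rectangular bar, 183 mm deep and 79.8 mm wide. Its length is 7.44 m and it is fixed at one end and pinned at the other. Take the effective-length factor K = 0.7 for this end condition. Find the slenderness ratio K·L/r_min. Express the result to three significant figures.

λ ≈ 226

For a rectangle r_min = b/√12 = 79.8/√12 = 23.04 mm
L_e = K·L = 0.7 × 7.44 m = 5.208 m = 5208.0 mm
λ = L_e / r_min = 5208.0 / 23.04 = 226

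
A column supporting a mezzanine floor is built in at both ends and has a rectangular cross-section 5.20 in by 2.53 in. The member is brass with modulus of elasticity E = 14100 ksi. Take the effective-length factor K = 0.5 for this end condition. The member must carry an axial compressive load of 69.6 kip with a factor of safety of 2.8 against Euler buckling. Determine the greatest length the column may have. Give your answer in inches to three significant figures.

L_max ≈ 142 in

Buckling occurs about the weak axis: I_min = h·b³/12 with b = 2.53 in (the shorter side).
I_min = 5.20×2.53³/12 = 7.018 in⁴
Required critical load P_cr = n·P = 2.8 × 69.6 = 194.9 kip = 1.949×10^5 lb
From P_cr = π²EI/(K·L)²:  L = (1/K)·√(π²EI/P_cr) = (1/0.5)·√(π²×1.41×10^7×7.018/1.949×10^5)
L = 142 in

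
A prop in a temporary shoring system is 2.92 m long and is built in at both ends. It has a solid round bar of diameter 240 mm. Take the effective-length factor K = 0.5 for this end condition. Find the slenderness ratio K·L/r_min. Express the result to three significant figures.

λ ≈ 24.3

For a solid circle r = d/4 = 240/4 = 60.00 mm
L_e = K·L = 0.5 × 2.92 m = 1.460 m = 1460.0 mm
λ = L_e / r_min = 1460.0 / 60.00 = 24.3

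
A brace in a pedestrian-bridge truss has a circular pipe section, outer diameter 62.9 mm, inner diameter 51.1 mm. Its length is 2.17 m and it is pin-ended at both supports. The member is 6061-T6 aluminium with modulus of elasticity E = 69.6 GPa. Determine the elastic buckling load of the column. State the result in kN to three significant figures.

P_cr ≈ 63.3 kN

d_o = 62.9 mm, d_i = 51.1 mm
I = π(d_o⁴ − d_i⁴)/64 = π(62.9⁴ − 51.10⁴)/64 = 4.337×10^5 mm⁴
I = 4.337×10^5 mm⁴ = 4.337×10^-7 m⁴
Effective length L_e = K·L = 1 × 2.17 = 2.170 m
P_cr = π²EI / L_e² = π² × 69.6×10⁹ × 4.337×10^-7 / 2.170² = 6.326×10^4 N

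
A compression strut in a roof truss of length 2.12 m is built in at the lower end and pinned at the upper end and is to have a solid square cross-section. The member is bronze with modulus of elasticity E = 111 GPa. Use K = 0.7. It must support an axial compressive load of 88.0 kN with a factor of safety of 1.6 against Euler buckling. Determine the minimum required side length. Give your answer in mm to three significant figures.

Required P_cr = n·P = 1.6 × 88.0 = 140.8 kN
L_e = K·L = 0.7 × 2.12 = 1.484 m
Required I = P_cr·L_e²/(π²E) = 1.408×10^5 × 1.484² / (π² × 1.11×10^11) = 2.830×10^-7 m⁴
I_req = 2.830×10^5 mm⁴
Solid square: I = a⁴/12  ⇒  a = (12I)^(1/4) = (12×2.830×10^5)^(1/4) = 42.9 mm

a ≈ 42.9 mm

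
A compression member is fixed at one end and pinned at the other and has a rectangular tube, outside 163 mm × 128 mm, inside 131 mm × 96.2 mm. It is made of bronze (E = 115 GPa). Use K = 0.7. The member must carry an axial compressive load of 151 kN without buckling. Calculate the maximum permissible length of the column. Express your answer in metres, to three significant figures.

L_max ≈ 17.0 m

Weak-axis I_min = (h_o·b_o³ − h_i·b_i³)/12 with b_o = 128, b_i = 96.20 mm (shorter outer/inner sides).
I_min = (163×128³ − 131.0×96.20³)/12 = 1.877×10^7 mm⁴
I = 1.877×10^-5 m⁴
At the buckling limit P_cr = P = 1.510×10^5 N
From P_cr = π²EI/(K·L)²:  L = (1/K)·√(π²EI/P_cr) = (1/0.7)·√(π²×1.15×10^11×1.877×10^-5/1.510×10^5)
L = 17.0 m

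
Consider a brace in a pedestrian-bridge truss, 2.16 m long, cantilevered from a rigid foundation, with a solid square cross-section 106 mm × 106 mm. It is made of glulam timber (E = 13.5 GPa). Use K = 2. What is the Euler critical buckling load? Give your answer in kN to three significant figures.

P_cr ≈ 75.1 kN

I = a⁴/12 = 106⁴/12 = 1.052×10^7 mm⁴
I = 1.052×10^7 mm⁴ = 1.052×10^-5 m⁴
Effective length L_e = K·L = 2 × 2.16 = 4.320 m
P_cr = π²EI / L_e² = π² × 13.5×10⁹ × 1.052×10^-5 / 4.320² = 7.511×10^4 N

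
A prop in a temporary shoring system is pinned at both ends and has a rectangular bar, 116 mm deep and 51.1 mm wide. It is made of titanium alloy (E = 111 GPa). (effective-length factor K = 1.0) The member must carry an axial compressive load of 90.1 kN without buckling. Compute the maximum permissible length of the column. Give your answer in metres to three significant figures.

Buckling occurs about the weak axis: I_min = h·b³/12 with b = 51.1 mm (the shorter side).
I_min = 116×51.1³/12 = 1.290×10^6 mm⁴
I = 1.290×10^-6 m⁴
At the buckling limit P_cr = P = 9.010×10^4 N
From P_cr = π²EI/(K·L)²:  L = (1/K)·√(π²EI/P_cr) = (1/1)·√(π²×1.11×10^11×1.290×10^-6/9.010×10^4)
L = 3.96 m

L_max ≈ 3.96 m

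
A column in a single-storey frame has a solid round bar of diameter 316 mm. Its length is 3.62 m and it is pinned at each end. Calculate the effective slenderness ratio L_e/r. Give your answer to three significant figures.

For a solid circle r = d/4 = 316/4 = 79.00 mm
L_e = K·L = 1 × 3.62 m = 3.620 m = 3620.0 mm
λ = L_e / r_min = 3620.0 / 79.00 = 45.8

λ ≈ 45.8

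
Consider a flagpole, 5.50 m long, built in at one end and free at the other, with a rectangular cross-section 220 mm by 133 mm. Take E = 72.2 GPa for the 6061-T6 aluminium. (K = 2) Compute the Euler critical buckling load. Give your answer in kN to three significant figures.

Buckling occurs about the weak axis: I_min = h·b³/12 with b = 133 mm (the shorter side).
I_min = 220×133³/12 = 4.313×10^7 mm⁴
I = 4.313×10^7 mm⁴ = 4.313×10^-5 m⁴
Effective length L_e = K·L = 2 × 5.50 = 11.00 m
P_cr = π²EI / L_e² = π² × 72.2×10⁹ × 4.313×10^-5 / 11.00² = 2.540×10^5 N

P_cr ≈ 254 kN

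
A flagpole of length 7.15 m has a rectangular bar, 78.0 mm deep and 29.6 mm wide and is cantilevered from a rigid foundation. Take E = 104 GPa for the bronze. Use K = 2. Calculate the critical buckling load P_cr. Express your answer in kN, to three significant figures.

Buckling occurs about the weak axis: I_min = h·b³/12 with b = 29.6 mm (the shorter side).
I_min = 78.0×29.6³/12 = 1.686×10^5 mm⁴
I = 1.686×10^5 mm⁴ = 1.686×10^-7 m⁴
Effective length L_e = K·L = 2 × 7.15 = 14.30 m
P_cr = π²EI / L_e² = π² × 104×10⁹ × 1.686×10^-7 / 14.30² = 846.2 N

P_cr ≈ 0.846 kN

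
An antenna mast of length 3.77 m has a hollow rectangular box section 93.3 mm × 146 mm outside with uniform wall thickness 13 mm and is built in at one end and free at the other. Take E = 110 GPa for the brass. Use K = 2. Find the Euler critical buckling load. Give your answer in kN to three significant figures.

P_cr ≈ 130 kN

Inner dimensions: h_i = 146 − 2×13 = 120.0 mm, b_i = 93.3 − 2×13 = 67.30 mm
Weak-axis I_min = (h_o·b_o³ − h_i·b_i³)/12 with b_o = 93.3, b_i = 67.30 mm (shorter outer/inner sides).
I_min = (146×93.3³ − 120.0×67.30³)/12 = 6.833×10^6 mm⁴
I = 6.833×10^6 mm⁴ = 6.833×10^-6 m⁴
Effective length L_e = K·L = 2 × 3.77 = 7.540 m
P_cr = π²EI / L_e² = π² × 110×10⁹ × 6.833×10^-6 / 7.540² = 1.305×10^5 N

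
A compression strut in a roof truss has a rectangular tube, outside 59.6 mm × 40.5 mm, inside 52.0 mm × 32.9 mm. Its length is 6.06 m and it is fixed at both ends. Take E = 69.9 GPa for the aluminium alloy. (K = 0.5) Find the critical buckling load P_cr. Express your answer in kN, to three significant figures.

Weak-axis I_min = (h_o·b_o³ − h_i·b_i³)/12 with b_o = 40.5, b_i = 32.90 mm (shorter outer/inner sides).
I_min = (59.6×40.5³ − 52.00×32.90³)/12 = 1.756×10^5 mm⁴
I = 1.756×10^5 mm⁴ = 1.756×10^-7 m⁴
Effective length L_e = K·L = 0.5 × 6.06 = 3.030 m
P_cr = π²EI / L_e² = π² × 69.9×10⁹ × 1.756×10^-7 / 3.030² = 1.320×10^4 N

P_cr ≈ 13.2 kN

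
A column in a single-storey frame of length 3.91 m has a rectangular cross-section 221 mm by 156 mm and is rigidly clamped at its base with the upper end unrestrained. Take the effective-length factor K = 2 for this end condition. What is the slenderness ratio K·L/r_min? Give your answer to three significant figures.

λ ≈ 174

For a rectangle r_min = b/√12 = 156/√12 = 45.03 mm
L_e = K·L = 2 × 3.91 m = 7.820 m = 7820.0 mm
λ = L_e / r_min = 7820.0 / 45.03 = 174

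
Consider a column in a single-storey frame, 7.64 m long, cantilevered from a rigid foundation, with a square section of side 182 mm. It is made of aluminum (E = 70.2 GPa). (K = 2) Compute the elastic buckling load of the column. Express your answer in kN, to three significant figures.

P_cr ≈ 271 kN

I = a⁴/12 = 182⁴/12 = 9.143×10^7 mm⁴
I = 9.143×10^7 mm⁴ = 9.143×10^-5 m⁴
Effective length L_e = K·L = 2 × 7.64 = 15.28 m
P_cr = π²EI / L_e² = π² × 70.2×10⁹ × 9.143×10^-5 / 15.28² = 2.713×10^5 N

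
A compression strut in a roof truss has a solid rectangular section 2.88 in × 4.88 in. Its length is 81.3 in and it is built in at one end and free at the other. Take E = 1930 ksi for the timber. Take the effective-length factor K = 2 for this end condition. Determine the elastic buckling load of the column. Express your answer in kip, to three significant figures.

P_cr ≈ 7.00 kip

Buckling occurs about the weak axis: I_min = h·b³/12 with b = 2.88 in (the shorter side).
I_min = 4.88×2.88³/12 = 9.714 in⁴
Effective length L_e = K·L = 2 × 81.3 = 162.6 in
P_cr = π²EI / L_e² = π² × 1930×10³ × 9.714 / 162.6² = 6.999×10^3 lb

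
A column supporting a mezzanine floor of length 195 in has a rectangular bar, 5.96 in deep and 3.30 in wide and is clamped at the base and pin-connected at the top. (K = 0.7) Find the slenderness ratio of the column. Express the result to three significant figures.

λ ≈ 143

For a rectangle r_min = b/√12 = 3.30/√12 = 0.9526 in
L_e = K·L = 0.7 × 195 = 136.5 in
λ = L_e / r_min = 136.50 / 0.9526 = 143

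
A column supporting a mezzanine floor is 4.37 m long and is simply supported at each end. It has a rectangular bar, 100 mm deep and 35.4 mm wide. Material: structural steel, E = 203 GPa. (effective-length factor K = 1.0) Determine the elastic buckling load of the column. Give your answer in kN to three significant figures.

P_cr ≈ 38.8 kN

Buckling occurs about the weak axis: I_min = h·b³/12 with b = 35.4 mm (the shorter side).
I_min = 100×35.4³/12 = 3.697×10^5 mm⁴
I = 3.697×10^5 mm⁴ = 3.697×10^-7 m⁴
Effective length L_e = K·L = 1 × 4.37 = 4.370 m
P_cr = π²EI / L_e² = π² × 203×10⁹ × 3.697×10^-7 / 4.370² = 3.878×10^4 N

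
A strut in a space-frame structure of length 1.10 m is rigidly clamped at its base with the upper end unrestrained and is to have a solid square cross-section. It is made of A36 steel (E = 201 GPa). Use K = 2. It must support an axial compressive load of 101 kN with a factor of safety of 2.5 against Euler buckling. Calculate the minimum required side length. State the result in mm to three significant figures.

a ≈ 52.1 mm

Required P_cr = n·P = 2.5 × 101 = 252.5 kN
L_e = K·L = 2 × 1.10 = 2.200 m
Required I = P_cr·L_e²/(π²E) = 2.525×10^5 × 2.200² / (π² × 2.01×10^11) = 6.160×10^-7 m⁴
I_req = 6.160×10^5 mm⁴
Solid square: I = a⁴/12  ⇒  a = (12I)^(1/4) = (12×6.160×10^5)^(1/4) = 52.1 mm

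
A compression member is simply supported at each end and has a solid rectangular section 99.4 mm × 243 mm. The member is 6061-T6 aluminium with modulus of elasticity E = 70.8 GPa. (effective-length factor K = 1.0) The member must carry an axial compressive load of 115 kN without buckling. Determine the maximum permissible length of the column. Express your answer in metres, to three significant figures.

L_max ≈ 11.0 m

Buckling occurs about the weak axis: I_min = h·b³/12 with b = 99.4 mm (the shorter side).
I_min = 243×99.4³/12 = 1.989×10^7 mm⁴
I = 1.989×10^-5 m⁴
At the buckling limit P_cr = P = 1.150×10^5 N
From P_cr = π²EI/(K·L)²:  L = (1/K)·√(π²EI/P_cr) = (1/1)·√(π²×7.08×10^10×1.989×10^-5/1.150×10^5)
L = 11.0 m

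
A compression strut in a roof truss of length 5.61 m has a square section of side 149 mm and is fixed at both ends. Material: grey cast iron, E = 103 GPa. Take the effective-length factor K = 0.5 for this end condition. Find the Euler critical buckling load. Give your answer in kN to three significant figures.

I = a⁴/12 = 149⁴/12 = 4.107×10^7 mm⁴
I = 4.107×10^7 mm⁴ = 4.107×10^-5 m⁴
Effective length L_e = K·L = 0.5 × 5.61 = 2.805 m
P_cr = π²EI / L_e² = π² × 103×10⁹ × 4.107×10^-5 / 2.805² = 5.307×10^6 N

P_cr ≈ 5310 kN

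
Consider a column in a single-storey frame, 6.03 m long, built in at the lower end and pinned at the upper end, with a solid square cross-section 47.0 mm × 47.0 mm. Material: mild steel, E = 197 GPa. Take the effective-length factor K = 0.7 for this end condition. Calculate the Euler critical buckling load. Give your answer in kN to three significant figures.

I = a⁴/12 = 47.0⁴/12 = 4.066×10^5 mm⁴
I = 4.066×10^5 mm⁴ = 4.066×10^-7 m⁴
Effective length L_e = K·L = 0.7 × 6.03 = 4.221 m
P_cr = π²EI / L_e² = π² × 197×10⁹ × 4.066×10^-7 / 4.221² = 4.438×10^4 N

P_cr ≈ 44.4 kN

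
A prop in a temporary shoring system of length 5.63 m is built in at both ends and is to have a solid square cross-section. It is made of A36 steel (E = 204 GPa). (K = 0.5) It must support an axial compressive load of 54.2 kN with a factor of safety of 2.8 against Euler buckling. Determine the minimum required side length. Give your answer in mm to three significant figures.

a ≈ 51.7 mm

Required P_cr = n·P = 2.8 × 54.2 = 151.8 kN
L_e = K·L = 0.5 × 5.63 = 2.815 m
Required I = P_cr·L_e²/(π²E) = 1.518×10^5 × 2.815² / (π² × 2.04×10^11) = 5.973×10^-7 m⁴
I_req = 5.973×10^5 mm⁴
Solid square: I = a⁴/12  ⇒  a = (12I)^(1/4) = (12×5.973×10^5)^(1/4) = 51.7 mm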